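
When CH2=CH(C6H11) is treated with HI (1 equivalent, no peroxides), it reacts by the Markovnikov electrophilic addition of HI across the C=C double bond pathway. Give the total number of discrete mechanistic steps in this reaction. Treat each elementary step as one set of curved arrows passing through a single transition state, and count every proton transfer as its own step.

Step 1: Electrophilic addition begins with the π(C=C) electrons forming a bond to the proton of HI. Following Markovnikov's rule, the resulting cation is secondary. The H–I bond breaks heterolytically, releasing I⁻.
Step 2: A 1,2-hydride shift from the adjacent cyclohexyl carbon moves the positive charge from the secondary centre to an adjacent carbon, generating a more stable tertiary carbocation.
Step 3: The I⁻ anion donates a lone pair to the carbocation, forming the new C–I σ-bond and giving the neutral alkyl halide.
Total: 3 elementary steps.

3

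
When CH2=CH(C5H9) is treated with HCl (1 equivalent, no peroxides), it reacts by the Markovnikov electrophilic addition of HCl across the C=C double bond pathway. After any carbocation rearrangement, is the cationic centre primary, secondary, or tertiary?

tertiary

Step 1: The π electrons of the C=C bond attack a proton of HCl; Markovnikov addition places the new C–H on the less-substituted alkene carbon, so the positive charge ends up on the more-substituted carbon — a secondary carbocation. The H–Cl bond breaks heterolytically, releasing Cl⁻.
Step 2: A 1,2-hydride shift from the adjacent cyclopentyl carbon moves the positive charge from the secondary centre to an adjacent carbon, generating a more stable tertiary carbocation.
The cation rearranges from secondary to tertiary via a 1,2-hydride shift from the adjacent cyclopentyl carbon; the tertiary cation is what reacts next.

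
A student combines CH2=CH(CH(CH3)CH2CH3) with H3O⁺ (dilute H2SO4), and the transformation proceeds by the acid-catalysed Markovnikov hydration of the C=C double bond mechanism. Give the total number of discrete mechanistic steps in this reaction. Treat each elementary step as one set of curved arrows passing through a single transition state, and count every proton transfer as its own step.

Step 1: The π electrons of the C=C bond attack a proton of H3O⁺; Markovnikov addition places the new C–H on the less-substituted alkene carbon, so the positive charge ends up on the more-substituted carbon — a secondary carbocation. H2O is released.
Step 2: Carbocation rearrangement: a 1,2-hydride shift from the adjacent sec-butyl carbon converts the initially-formed secondary cation into the more stable tertiary cation.
Step 3: Nucleophilic capture of the cation by H2O produces the protonated alcohol (an oxonium ion).
Step 4: H2O removes a proton from the oxonium oxygen, regenerating H3O⁺ and giving the neutral alcohol.
Total: 4 elementary steps.

4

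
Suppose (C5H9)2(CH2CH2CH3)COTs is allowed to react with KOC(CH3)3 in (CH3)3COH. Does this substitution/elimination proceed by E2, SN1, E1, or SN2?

E2

Conditions: a strong/bulky base with a tertiary substrate bearing a β-hydrogen.
These conditions are the textbook signature of the E2 pathway.
A strong (often hindered) base removes a β-H in concert with loss of the leaving group — bimolecular elimination.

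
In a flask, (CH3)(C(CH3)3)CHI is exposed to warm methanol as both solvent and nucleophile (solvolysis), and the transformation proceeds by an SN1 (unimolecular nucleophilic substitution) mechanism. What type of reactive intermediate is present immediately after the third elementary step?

Step 1: The C–I bond breaks with both electrons going to the iodide; I⁻ leaves and a secondary carbocation remains.
Step 2: Carbocation rearrangement: a 1,2-methyl shift from the adjacent tert-butyl carbon converts the initially-formed secondary cation into the more stable tertiary cation.
Step 3: CH3OH donates an oxygen lone pair into the empty p orbital of the cation, giving a protonated ether (an oxonium ion).
After step 3 the species present is an oxonium ion.

oxonium ion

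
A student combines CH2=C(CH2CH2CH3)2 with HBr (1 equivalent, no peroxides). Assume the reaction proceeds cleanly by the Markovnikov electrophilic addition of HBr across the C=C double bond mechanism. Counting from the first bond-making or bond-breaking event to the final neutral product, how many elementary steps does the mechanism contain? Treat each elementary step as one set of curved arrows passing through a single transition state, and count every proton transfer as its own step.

2

Step 1: Protonation of the alkene by HBr: the π bond acts as the nucleophile and picks up H⁺, giving the more stable (Markovnikov) tertiary carbocation. The H–Br bond breaks heterolytically, releasing Br⁻.
(No 1,2-shift: no single shift to an adjacent carbon would give a more stable cation.)
Step 2: The Br⁻ anion donates a lone pair to the carbocation, forming the new C–Br σ-bond and giving the neutral alkyl halide.
Total: 2 elementary steps.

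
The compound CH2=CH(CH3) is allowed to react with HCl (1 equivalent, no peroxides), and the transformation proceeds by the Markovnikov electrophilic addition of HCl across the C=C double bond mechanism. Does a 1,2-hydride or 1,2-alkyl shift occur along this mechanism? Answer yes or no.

The first-formed carbocation is secondary.
No single 1,2-shift to an adjacent carbon would produce a more-substituted cation than the one already present, so no rearrangement occurs.

no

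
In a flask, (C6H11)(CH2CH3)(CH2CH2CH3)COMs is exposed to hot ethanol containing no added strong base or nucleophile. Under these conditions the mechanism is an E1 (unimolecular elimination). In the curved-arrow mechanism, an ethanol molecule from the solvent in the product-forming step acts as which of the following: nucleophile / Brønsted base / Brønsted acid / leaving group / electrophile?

Brønsted base

Step 2: A weak base (an ethanol molecule from the solvent) removes a proton from a carbon adjacent to the cationic centre; the electrons of that C–H bond become the new π(C=C) bond, giving the alkene.
An ethanol molecule from the solvent in the product-forming step accepts a proton in a proton-transfer step — a Brønsted base.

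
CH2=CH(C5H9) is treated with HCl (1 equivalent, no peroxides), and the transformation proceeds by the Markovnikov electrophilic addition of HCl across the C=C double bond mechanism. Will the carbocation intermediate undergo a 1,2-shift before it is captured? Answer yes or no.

yes

The first-formed carbocation is secondary.
The adjacent cyclopentyl carbon already bears 2 other carbon substituents and has a hydrogen to migrate; after a 1,2-hydride shift from that carbon the positive charge sits on a tertiary centre.
Tertiary is more stable than secondary, so the shift occurs.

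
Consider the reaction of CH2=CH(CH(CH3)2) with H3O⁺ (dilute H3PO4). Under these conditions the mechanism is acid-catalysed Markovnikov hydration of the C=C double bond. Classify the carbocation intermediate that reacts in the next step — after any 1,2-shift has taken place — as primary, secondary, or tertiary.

Step 1: The π electrons of the C=C bond attack a proton of H3O⁺; Markovnikov addition places the new C–H on the less-substituted alkene carbon, so the positive charge ends up on the more-substituted carbon — a secondary carbocation. H2O is released.
Step 2: Carbocation rearrangement: a 1,2-hydride shift from the adjacent isopropyl carbon converts the initially-formed secondary cation into the more stable tertiary cation.
The cation rearranges from secondary to tertiary via a 1,2-hydride shift from the adjacent isopropyl carbon; the tertiary cation is what reacts next.

tertiary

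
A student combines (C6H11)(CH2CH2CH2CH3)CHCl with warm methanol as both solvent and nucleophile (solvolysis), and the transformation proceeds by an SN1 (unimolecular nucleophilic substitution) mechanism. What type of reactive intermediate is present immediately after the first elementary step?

secondary carbocation

Step 1: The C–Cl bond breaks with both electrons going to the chloride; Cl⁻ leaves and a secondary carbocation remains.
After step 1 the species present is a secondary carbocation.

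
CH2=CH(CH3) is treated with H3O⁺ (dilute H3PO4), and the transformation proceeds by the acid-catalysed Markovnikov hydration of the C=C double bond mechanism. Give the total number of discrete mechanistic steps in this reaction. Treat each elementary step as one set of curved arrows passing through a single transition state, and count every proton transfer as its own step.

Step 1: The π electrons of the C=C bond attack a proton of H3O⁺; Markovnikov addition places the new C–H on the less-substituted alkene carbon, so the positive charge ends up on the more-substituted carbon — a secondary carbocation. H2O is released.
(No 1,2-shift: no single shift to an adjacent carbon would give a more stable cation.)
Step 2: Water acts as the nucleophile: an oxygen lone pair bonds to the cationic carbon, giving an oxonium-ion intermediate.
Step 3: Proton transfer from the O–H of the oxonium ion to H2O completes the catalytic cycle and yields the alcohol.
Total: 3 elementary steps.

3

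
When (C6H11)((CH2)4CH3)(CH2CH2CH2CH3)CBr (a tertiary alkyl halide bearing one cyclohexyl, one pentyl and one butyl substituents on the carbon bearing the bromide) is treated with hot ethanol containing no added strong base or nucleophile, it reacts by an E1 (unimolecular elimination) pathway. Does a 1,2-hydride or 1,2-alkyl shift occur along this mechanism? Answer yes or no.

no

The first-formed carbocation is tertiary.
No single 1,2-shift to an adjacent carbon would produce a more-substituted cation than the one already present, so no rearrangement occurs.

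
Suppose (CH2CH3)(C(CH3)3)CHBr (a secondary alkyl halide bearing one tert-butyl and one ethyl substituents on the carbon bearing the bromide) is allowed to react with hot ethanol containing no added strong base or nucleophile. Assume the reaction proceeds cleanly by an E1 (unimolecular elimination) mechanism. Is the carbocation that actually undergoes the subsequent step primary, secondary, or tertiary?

Step 1: Ionisation: the C–Br σ-bond cleaves heterolytically; both bonding electrons depart with Br⁻, leaving a secondary carbocation at the α-carbon.
Step 2: Carbocation rearrangement: a 1,2-methyl shift from the adjacent tert-butyl carbon converts the initially-formed secondary cation into the more stable tertiary cation.
The cation rearranges from secondary to tertiary via a 1,2-methyl shift from the adjacent tert-butyl carbon; the tertiary cation is what reacts next.

tertiary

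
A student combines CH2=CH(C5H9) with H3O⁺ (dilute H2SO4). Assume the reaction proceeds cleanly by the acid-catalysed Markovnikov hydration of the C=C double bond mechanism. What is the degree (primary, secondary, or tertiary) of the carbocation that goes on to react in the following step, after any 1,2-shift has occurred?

Step 1: Protonation of the alkene by H3O⁺: the π bond acts as the nucleophile and picks up H⁺, giving the more stable (Markovnikov) secondary carbocation. H2O is released.
Step 2: A hydride (H with its bonding pair) migrates from the adjacent cyclopentyl carbon to the cationic centre — a 1,2-hydride shift — upgrading the secondary cation to a tertiary one.
The cation rearranges from secondary to tertiary via a 1,2-hydride shift from the adjacent cyclopentyl carbon; the tertiary cation is what reacts next.

tertiary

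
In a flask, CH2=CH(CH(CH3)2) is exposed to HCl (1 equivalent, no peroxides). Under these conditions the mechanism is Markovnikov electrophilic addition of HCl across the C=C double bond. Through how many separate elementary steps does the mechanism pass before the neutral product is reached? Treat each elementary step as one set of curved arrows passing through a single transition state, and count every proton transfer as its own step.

3

Step 1: Electrophilic addition begins with the π(C=C) electrons forming a bond to the proton of HCl. Following Markovnikov's rule, the resulting cation is secondary. The H–Cl bond breaks heterolytically, releasing Cl⁻.
Step 2: A 1,2-hydride shift from the adjacent isopropyl carbon moves the positive charge from the secondary centre to an adjacent carbon, generating a more stable tertiary carbocation.
Step 3: Nucleophilic attack by Cl⁻ on the carbocation completes the addition, giving R–Cl.
Total: 3 elementary steps.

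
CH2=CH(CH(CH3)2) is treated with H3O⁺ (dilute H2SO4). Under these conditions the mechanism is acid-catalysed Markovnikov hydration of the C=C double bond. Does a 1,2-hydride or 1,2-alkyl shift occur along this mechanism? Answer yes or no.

yes

The first-formed carbocation is secondary.
The adjacent isopropyl carbon already bears 2 other carbon substituents and has a hydrogen to migrate; after a 1,2-hydride shift from that carbon the positive charge sits on a tertiary centre.
Tertiary is more stable than secondary, so the shift occurs.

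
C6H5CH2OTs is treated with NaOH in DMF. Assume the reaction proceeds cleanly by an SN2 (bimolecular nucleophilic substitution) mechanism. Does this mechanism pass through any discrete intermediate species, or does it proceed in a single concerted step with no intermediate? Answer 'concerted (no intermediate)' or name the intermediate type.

concerted (no intermediate)

OH⁻ attacks the back face of the α-carbon while TsO⁻ departs with the C–O bonding pair — a single concerted displacement through a pentacoordinate transition state.
All bond changes occur in one transition state; no discrete intermediate is formed.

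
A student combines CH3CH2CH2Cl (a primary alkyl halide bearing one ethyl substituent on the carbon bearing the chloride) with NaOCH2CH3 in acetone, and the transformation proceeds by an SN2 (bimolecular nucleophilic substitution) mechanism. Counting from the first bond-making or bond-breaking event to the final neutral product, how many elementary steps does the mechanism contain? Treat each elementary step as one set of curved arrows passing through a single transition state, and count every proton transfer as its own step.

1

Step 1: Backside attack by CH3CH2O⁻ on the carbon bearing the chloride: the new C–O bond forms as the C–Cl bond breaks, with Walden inversion at carbon.
Total: 1 elementary step.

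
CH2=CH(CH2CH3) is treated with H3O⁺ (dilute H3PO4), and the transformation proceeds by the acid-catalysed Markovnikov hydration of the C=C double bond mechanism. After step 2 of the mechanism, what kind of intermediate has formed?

oxonium ion

Step 1: Protonation of the alkene by H3O⁺: the π bond acts as the nucleophile and picks up H⁺, giving the more stable (Markovnikov) secondary carbocation. H2O is released.
Step 2: Nucleophilic capture of the cation by H2O produces the protonated alcohol (an oxonium ion).
After step 2 the species present is an oxonium ion.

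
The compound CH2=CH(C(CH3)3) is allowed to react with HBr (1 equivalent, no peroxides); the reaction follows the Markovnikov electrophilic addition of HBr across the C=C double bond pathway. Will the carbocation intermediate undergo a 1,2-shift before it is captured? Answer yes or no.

yes

The first-formed carbocation is secondary.
The adjacent tert-butyl carbon has no hydrogen but bears methyl groups; migration of one methyl with its bonding pair (a 1,2-methyl shift) places the charge on a tertiary centre.
Tertiary is more stable than secondary, so the shift occurs.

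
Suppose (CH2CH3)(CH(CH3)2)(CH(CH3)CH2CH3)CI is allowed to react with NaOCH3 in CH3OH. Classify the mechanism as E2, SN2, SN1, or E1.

E2

Conditions: a strong base with a tertiary substrate bearing a β-hydrogen.
These conditions are the textbook signature of the E2 pathway.
A strong (often hindered) base removes a β-H in concert with loss of the leaving group — bimolecular elimination.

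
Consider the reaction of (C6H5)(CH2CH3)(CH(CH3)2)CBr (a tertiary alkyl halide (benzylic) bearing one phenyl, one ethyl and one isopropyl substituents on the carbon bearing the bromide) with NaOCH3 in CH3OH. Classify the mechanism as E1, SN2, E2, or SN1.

Conditions: a strong base with a tertiary substrate bearing a β-hydrogen.
These conditions are the textbook signature of the E2 pathway.
A strong (often hindered) base removes a β-H in concert with loss of the leaving group — bimolecular elimination.

E2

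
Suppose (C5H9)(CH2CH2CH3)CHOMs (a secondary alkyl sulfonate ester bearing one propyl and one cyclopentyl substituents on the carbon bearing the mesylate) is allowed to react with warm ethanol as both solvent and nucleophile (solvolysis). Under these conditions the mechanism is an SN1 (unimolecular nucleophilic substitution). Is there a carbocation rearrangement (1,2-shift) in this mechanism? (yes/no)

yes

The first-formed carbocation is secondary.
The adjacent cyclopentyl carbon already bears 2 other carbon substituents and has a hydrogen to migrate; after a 1,2-hydride shift from that carbon the positive charge sits on a tertiary centre.
Tertiary is more stable than secondary, so the shift occurs.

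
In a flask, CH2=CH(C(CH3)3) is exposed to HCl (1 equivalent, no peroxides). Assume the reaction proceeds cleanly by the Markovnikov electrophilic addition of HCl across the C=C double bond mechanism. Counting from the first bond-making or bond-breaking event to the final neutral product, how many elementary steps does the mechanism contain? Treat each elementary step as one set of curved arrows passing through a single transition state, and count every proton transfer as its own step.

3

Step 1: The π electrons of the C=C bond attack a proton of HCl; Markovnikov addition places the new C–H on the less-substituted alkene carbon, so the positive charge ends up on the more-substituted carbon — a secondary carbocation. The H–Cl bond breaks heterolytically, releasing Cl⁻.
Step 2: A 1,2-methyl shift from the adjacent tert-butyl carbon moves the positive charge from the secondary centre to an adjacent carbon, generating a more stable tertiary carbocation.
Step 3: Nucleophilic attack by Cl⁻ on the carbocation completes the addition, giving R–Cl.
Total: 3 elementary steps.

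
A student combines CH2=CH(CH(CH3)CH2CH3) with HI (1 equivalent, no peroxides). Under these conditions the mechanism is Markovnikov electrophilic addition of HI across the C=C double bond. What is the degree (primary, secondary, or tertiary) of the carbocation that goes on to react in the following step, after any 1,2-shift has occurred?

tertiary

Step 1: Electrophilic addition begins with the π(C=C) electrons forming a bond to the proton of HI. Following Markovnikov's rule, the resulting cation is secondary. The H–I bond breaks heterolytically, releasing I⁻.
Step 2: Carbocation rearrangement: a 1,2-hydride shift from the adjacent sec-butyl carbon converts the initially-formed secondary cation into the more stable tertiary cation.
The cation rearranges from secondary to tertiary via a 1,2-hydride shift from the adjacent sec-butyl carbon; the tertiary cation is what reacts next.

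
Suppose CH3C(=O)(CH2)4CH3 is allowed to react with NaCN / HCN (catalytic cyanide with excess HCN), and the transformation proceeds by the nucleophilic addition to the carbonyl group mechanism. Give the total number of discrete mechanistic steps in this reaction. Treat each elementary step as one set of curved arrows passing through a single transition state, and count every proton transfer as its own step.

2

Step 1: Nucleophilic addition: CN⁻ adds to the carbonyl carbon, pushing the π(C=O) electron pair onto oxygen and giving a tetrahedral alkoxide.
Step 2: The alkoxide oxygen removes a proton from HCN present in the mixture, giving a cyanohydrin and regenerating CN⁻.
Total: 2 elementary steps.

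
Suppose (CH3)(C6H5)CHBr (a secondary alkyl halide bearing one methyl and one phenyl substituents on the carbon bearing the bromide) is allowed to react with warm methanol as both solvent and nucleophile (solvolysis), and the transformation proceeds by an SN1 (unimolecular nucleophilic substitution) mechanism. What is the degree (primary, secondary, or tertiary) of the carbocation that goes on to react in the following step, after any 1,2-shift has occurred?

Step 1: Rate-determining heterolysis of the C–Br bond gives Br⁻ and a secondary carbocation.
No single 1,2-shift to an adjacent carbon would give a more-substituted cation, so no rearrangement occurs.

secondary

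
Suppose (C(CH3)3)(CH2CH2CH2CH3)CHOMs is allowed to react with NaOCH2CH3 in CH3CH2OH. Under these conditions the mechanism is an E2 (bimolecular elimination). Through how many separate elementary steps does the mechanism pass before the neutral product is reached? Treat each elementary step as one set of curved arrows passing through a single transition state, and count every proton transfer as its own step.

1

Step 1: The strong base CH3CH2O⁻ removes a β-hydrogen; in the same concerted event the electrons of the breaking C–H bond form the new π(C=C) bond and the C–O σ-bond breaks, expelling MsO⁻. Anti-periplanar geometry; one transition state.
Total: 1 elementary step.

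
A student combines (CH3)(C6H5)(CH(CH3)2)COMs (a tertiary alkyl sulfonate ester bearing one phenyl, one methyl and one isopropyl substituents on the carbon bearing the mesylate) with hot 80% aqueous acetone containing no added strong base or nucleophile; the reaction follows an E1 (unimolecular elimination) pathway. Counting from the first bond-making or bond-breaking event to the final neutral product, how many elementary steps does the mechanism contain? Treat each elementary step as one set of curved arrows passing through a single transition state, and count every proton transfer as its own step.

2

Step 1: Rate-determining heterolysis of the C–O bond gives MsO⁻ and a tertiary carbocation.
(No 1,2-shift: no single shift to an adjacent carbon would give a more stable cation.)
Step 2: A water molecule (solvent) deprotonates a β-carbon; as the C–H bond breaks, those electrons form the new alkene π bond.
Total: 2 elementary steps.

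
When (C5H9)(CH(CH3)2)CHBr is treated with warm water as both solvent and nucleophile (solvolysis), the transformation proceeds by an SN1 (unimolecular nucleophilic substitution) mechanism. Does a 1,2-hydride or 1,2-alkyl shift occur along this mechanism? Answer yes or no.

The first-formed carbocation is secondary.
The adjacent isopropyl carbon already bears 2 other carbon substituents and has a hydrogen to migrate; after a 1,2-hydride shift from that carbon the positive charge sits on a tertiary centre.
Tertiary is more stable than secondary, so the shift occurs.

yes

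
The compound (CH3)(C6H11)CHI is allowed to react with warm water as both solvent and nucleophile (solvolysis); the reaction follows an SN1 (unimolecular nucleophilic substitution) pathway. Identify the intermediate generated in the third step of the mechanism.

oxonium ion

Step 1: The C–I bond breaks with both electrons going to the iodide; I⁻ leaves and a secondary carbocation remains.
Step 2: A 1,2-hydride shift from the adjacent cyclohexyl carbon moves the positive charge from the secondary centre to an adjacent carbon, generating a more stable tertiary carbocation.
Step 3: H2O donates an oxygen lone pair into the empty p orbital of the cation, giving a protonated alcohol (an oxonium ion).
After step 3 the species present is an oxonium ion.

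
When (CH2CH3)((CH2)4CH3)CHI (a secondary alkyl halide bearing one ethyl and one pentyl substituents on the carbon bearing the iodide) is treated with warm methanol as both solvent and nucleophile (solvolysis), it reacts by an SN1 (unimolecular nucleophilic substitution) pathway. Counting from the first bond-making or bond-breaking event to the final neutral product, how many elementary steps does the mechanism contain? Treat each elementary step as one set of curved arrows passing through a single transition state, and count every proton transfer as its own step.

Step 1: Unassisted departure of I⁻ (taking the C–I bonding pair) generates a secondary carbocation.
(No 1,2-shift: no single shift to an adjacent carbon would give a more stable cation.)
Step 2: A lone pair on the oxygen of CH3OH attacks the carbocation, forming a new C–O σ-bond and an oxonium ion.
Step 3: Deprotonation of the oxonium oxygen by solvent methanol yields the neutral ether.
Total: 3 elementary steps.

3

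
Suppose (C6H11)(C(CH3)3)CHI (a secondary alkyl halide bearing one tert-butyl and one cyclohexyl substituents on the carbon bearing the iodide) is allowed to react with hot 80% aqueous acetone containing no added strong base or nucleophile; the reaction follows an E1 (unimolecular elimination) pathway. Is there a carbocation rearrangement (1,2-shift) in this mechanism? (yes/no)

yes

The first-formed carbocation is secondary.
The adjacent cyclohexyl carbon already bears 2 other carbon substituents and has a hydrogen to migrate; after a 1,2-hydride shift from that carbon the positive charge sits on a tertiary centre.
Tertiary is more stable than secondary, so the shift occurs.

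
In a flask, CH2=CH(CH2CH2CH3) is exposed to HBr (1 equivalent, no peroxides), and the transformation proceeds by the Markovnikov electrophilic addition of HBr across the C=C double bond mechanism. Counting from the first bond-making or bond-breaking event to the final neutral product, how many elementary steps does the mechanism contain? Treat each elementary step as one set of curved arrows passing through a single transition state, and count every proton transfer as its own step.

2

Step 1: The π electrons of the C=C bond attack a proton of HBr; Markovnikov addition places the new C–H on the less-substituted alkene carbon, so the positive charge ends up on the more-substituted carbon — a secondary carbocation. The H–Br bond breaks heterolytically, releasing Br⁻.
(No 1,2-shift: no single shift to an adjacent carbon would give a more stable cation.)
Step 2: Nucleophilic attack by Br⁻ on the carbocation completes the addition, giving R–Br.
Total: 2 elementary steps.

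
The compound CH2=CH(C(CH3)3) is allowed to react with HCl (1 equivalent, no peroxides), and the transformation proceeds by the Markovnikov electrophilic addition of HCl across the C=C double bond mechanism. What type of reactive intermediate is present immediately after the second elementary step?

tertiary carbocation

Step 1: Electrophilic addition begins with the π(C=C) electrons forming a bond to the proton of HCl. Following Markovnikov's rule, the resulting cation is secondary. The H–Cl bond breaks heterolytically, releasing Cl⁻.
Step 2: A methyl group with its bonding pair migrates from the adjacent tert-butyl carbon to the cationic centre — a 1,2-methyl shift — upgrading the secondary cation to a tertiary one.
After step 2 the species present is a tertiary carbocation.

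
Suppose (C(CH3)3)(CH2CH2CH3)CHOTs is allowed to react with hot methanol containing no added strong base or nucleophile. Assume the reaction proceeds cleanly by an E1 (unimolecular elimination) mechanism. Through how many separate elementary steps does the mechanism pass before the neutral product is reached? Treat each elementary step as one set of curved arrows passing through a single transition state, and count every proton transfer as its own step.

3

Step 1: Ionisation: the C–O σ-bond cleaves heterolytically; both bonding electrons depart with TsO⁻, leaving a secondary carbocation at the α-carbon.
Step 2: A methyl group with its bonding pair migrates from the adjacent tert-butyl carbon to the cationic centre — a 1,2-methyl shift — upgrading the secondary cation to a tertiary one.
Step 3: A weak base (a methanol molecule from the solvent) removes a proton from a carbon adjacent to the cationic centre; the electrons of that C–H bond become the new π(C=C) bond, giving the alkene.
Total: 3 elementary steps.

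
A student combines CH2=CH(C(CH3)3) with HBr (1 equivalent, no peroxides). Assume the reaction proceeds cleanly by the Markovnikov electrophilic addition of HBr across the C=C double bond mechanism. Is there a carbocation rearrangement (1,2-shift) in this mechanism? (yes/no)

The first-formed carbocation is secondary.
The adjacent tert-butyl carbon has no hydrogen but bears methyl groups; migration of one methyl with its bonding pair (a 1,2-methyl shift) places the charge on a tertiary centre.
Tertiary is more stable than secondary, so the shift occurs.

yes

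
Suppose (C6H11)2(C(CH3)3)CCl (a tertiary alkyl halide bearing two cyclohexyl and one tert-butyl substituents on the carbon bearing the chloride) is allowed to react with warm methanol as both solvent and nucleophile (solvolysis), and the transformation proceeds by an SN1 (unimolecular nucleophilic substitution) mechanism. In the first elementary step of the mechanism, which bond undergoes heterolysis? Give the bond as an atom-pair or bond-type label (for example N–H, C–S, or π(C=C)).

Step 1: Unassisted departure of Cl⁻ (taking the C–Cl bonding pair) generates a tertiary carbocation.
The bond broken in this step is the C–Cl bond.

C–Cl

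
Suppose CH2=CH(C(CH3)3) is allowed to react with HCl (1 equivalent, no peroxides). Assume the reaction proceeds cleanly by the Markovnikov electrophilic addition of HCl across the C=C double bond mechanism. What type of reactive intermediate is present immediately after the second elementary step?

Step 1: The π electrons of the C=C bond attack a proton of HCl; Markovnikov addition places the new C–H on the less-substituted alkene carbon, so the positive charge ends up on the more-substituted carbon — a secondary carbocation. The H–Cl bond breaks heterolytically, releasing Cl⁻.
Step 2: A 1,2-methyl shift from the adjacent tert-butyl carbon moves the positive charge from the secondary centre to an adjacent carbon, generating a more stable tertiary carbocation.
After step 2 the species present is a tertiary carbocation.

tertiary carbocation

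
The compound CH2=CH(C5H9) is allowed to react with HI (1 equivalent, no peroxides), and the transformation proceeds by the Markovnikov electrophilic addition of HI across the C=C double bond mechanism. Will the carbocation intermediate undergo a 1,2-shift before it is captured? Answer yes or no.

The first-formed carbocation is secondary.
The adjacent cyclopentyl carbon already bears 2 other carbon substituents and has a hydrogen to migrate; after a 1,2-hydride shift from that carbon the positive charge sits on a tertiary centre.
Tertiary is more stable than secondary, so the shift occurs.

yes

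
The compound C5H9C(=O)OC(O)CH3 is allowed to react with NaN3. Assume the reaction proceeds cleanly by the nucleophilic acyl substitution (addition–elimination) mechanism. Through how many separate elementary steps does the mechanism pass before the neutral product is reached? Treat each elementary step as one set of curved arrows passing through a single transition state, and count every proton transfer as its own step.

2

Step 1: A lone pair on the N of N3⁻ attacks the electrophilic acyl carbon; the π(C=O) electrons move onto oxygen, giving a tetrahedral intermediate.
Step 2: Collapse of the tetrahedral intermediate: the alkoxide oxygen pushes its lone pair back to re-form C=O while CH3CO2⁻ leaves.
Total: 2 elementary steps.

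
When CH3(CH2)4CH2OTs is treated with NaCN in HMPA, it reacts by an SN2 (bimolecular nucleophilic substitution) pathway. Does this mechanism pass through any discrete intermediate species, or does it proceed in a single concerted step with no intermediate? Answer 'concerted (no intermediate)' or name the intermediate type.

concerted (no intermediate)

CN⁻ attacks the back face of the α-carbon while TsO⁻ departs with the C–O bonding pair — a single concerted displacement through a pentacoordinate transition state.
All bond changes occur in one transition state; no discrete intermediate is formed.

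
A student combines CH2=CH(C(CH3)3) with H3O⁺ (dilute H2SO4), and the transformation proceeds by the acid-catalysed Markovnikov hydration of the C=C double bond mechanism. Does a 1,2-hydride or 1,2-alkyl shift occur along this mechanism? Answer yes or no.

yes

The first-formed carbocation is secondary.
The adjacent tert-butyl carbon has no hydrogen but bears methyl groups; migration of one methyl with its bonding pair (a 1,2-methyl shift) places the charge on a tertiary centre.
Tertiary is more stable than secondary, so the shift occurs.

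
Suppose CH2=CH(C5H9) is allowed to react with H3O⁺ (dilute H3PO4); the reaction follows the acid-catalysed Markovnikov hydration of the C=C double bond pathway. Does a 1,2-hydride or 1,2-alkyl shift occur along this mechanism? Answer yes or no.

The first-formed carbocation is secondary.
The adjacent cyclopentyl carbon already bears 2 other carbon substituents and has a hydrogen to migrate; after a 1,2-hydride shift from that carbon the positive charge sits on a tertiary centre.
Tertiary is more stable than secondary, so the shift occurs.

yes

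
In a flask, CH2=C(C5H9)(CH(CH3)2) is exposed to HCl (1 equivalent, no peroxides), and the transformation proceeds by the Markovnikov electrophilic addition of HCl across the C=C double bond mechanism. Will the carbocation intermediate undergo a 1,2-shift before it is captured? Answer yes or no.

no

The first-formed carbocation is tertiary.
No single 1,2-shift to an adjacent carbon would produce a more-substituted cation than the one already present, so no rearrangement occurs.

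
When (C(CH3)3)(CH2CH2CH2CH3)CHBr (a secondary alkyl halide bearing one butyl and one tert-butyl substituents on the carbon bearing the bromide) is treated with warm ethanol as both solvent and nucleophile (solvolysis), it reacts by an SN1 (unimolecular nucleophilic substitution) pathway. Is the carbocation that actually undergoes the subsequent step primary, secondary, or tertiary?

Step 1: Ionisation: the C–Br σ-bond cleaves heterolytically; both bonding electrons depart with Br⁻, leaving a secondary carbocation at the α-carbon.
Step 2: Carbocation rearrangement: a 1,2-methyl shift from the adjacent tert-butyl carbon converts the initially-formed secondary cation into the more stable tertiary cation.
The cation rearranges from secondary to tertiary via a 1,2-methyl shift from the adjacent tert-butyl carbon; the tertiary cation is what reacts next.

tertiary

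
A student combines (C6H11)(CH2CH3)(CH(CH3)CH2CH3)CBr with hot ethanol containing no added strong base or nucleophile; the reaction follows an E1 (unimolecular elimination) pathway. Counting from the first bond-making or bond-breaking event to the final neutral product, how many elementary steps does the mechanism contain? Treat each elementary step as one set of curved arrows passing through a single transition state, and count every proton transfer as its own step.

Step 1: Ionisation: the C–Br σ-bond cleaves heterolytically; both bonding electrons depart with Br⁻, leaving a tertiary carbocation at the α-carbon.
(No 1,2-shift: no single shift to an adjacent carbon would give a more stable cation.)
Step 2: Loss of a β-proton to an ethanol molecule of the solvent: the C–H bonding pair collapses toward the cationic carbon to form the C=C π bond, yielding the alkene.
Total: 2 elementary steps.

2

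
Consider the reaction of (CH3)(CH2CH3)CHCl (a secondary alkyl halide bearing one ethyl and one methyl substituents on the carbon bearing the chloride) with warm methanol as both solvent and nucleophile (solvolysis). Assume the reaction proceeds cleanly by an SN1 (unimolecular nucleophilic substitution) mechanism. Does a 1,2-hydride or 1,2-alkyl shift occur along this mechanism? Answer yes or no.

The first-formed carbocation is secondary.
No single 1,2-shift to an adjacent carbon would produce a more-substituted cation than the one already present, so no rearrangement occurs.

no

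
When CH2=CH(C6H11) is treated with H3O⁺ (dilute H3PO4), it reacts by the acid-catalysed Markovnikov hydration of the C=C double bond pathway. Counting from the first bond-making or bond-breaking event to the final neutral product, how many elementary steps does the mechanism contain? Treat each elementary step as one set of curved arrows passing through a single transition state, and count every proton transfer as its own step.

Step 1: Protonation of the alkene by H3O⁺: the π bond acts as the nucleophile and picks up H⁺, giving the more stable (Markovnikov) secondary carbocation. H2O is released.
Step 2: A 1,2-hydride shift from the adjacent cyclohexyl carbon moves the positive charge from the secondary centre to an adjacent carbon, generating a more stable tertiary carbocation.
Step 3: Water acts as the nucleophile: an oxygen lone pair bonds to the cationic carbon, giving an oxonium-ion intermediate.
Step 4: Deprotonation of the oxonium ion by a water molecule delivers the neutral alcohol and regenerates the acid catalyst.
Total: 4 elementary steps.

4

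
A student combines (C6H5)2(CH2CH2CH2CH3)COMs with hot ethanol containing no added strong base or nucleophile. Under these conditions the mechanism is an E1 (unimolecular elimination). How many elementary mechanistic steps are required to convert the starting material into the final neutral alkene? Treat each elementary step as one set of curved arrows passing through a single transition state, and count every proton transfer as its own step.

Step 1: Rate-determining heterolysis of the C–O bond gives MsO⁻ and a tertiary carbocation.
(No 1,2-shift: no single shift to an adjacent carbon would give a more stable cation.)
Step 2: An ethanol molecule (solvent) deprotonates a β-carbon; as the C–H bond breaks, those electrons form the new alkene π bond.
Total: 2 elementary steps.

2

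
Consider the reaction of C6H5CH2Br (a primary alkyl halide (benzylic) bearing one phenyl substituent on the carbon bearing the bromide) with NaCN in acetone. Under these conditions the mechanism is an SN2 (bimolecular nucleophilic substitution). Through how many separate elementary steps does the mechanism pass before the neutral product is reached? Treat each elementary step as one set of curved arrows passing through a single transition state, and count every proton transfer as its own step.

1

Step 1: Backside attack by CN⁻ on the carbon bearing the bromide: the new C–C bond forms as the C–Br bond breaks, with Walden inversion at carbon.
Total: 1 elementary step.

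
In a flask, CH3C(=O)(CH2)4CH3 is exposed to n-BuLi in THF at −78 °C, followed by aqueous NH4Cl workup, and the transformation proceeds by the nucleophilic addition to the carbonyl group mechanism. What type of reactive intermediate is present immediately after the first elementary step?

Step 1: the carbanion-like carbon of n-BuLi attacks the sp² carbonyl carbon; the C=O π bond breaks and the electrons end up as a lone pair on the alkoxide oxygen of the tetrahedral intermediate.
After step 1 the species present is a tetrahedral alkoxide intermediate.

tetrahedral alkoxide intermediate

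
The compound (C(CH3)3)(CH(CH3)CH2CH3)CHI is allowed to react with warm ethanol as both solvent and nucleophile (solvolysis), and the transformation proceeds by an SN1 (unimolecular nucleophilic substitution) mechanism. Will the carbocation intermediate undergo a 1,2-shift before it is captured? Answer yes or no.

yes

The first-formed carbocation is secondary.
The adjacent sec-butyl carbon already bears 2 other carbon substituents and has a hydrogen to migrate; after a 1,2-hydride shift from that carbon the positive charge sits on a tertiary centre.
Tertiary is more stable than secondary, so the shift occurs.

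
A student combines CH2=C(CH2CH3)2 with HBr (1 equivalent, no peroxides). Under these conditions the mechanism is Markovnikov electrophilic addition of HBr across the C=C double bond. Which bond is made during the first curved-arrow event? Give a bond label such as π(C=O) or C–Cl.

Step 1: Protonation of the alkene by HBr: the π bond acts as the nucleophile and picks up H⁺, giving the more stable (Markovnikov) tertiary carbocation. The H–Br bond breaks heterolytically, releasing Br⁻.
The bond formed in this step is the C–H bond.

C–H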